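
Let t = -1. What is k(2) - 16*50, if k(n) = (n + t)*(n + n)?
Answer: -796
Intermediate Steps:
k(n) = 2*n*(-1 + n) (k(n) = (n - 1)*(n + n) = (-1 + n)*(2*n) = 2*n*(-1 + n))
k(2) - 16*50 = 2*2*(-1 + 2) - 16*50 = 2*2*1 - 800 = 4 - 800 = -796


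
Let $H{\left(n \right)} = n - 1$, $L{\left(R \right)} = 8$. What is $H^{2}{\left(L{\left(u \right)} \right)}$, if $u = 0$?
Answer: $49$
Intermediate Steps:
$H{\left(n \right)} = -1 + n$ ($H{\left(n \right)} = n - 1 = -1 + n$)
$H^{2}{\left(L{\left(u \right)} \right)} = \left(-1 + 8\right)^{2} = 7^{2} = 49$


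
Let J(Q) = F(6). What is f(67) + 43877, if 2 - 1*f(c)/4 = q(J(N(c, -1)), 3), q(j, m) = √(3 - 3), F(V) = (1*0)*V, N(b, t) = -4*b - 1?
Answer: 43885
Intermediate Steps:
N(b, t) = -1 - 4*b
F(V) = 0 (F(V) = 0*V = 0)
J(Q) = 0
q(j, m) = 0 (q(j, m) = √0 = 0)
f(c) = 8 (f(c) = 8 - 4*0 = 8 + 0 = 8)
f(67) + 43877 = 8 + 43877 = 43885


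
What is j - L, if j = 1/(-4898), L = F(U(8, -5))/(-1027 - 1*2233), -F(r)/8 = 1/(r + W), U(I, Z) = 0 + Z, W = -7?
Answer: 2/5987805 ≈ 3.3401e-7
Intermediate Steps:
U(I, Z) = Z
F(r) = -8/(-7 + r) (F(r) = -8/(r - 7) = -8/(-7 + r))
L = -1/4890 (L = (-8/(-7 - 5))/(-1027 - 1*2233) = (-8/(-12))/(-1027 - 2233) = -8*(-1/12)/(-3260) = (2/3)*(-1/3260) = -1/4890 ≈ -0.00020450)
j = -1/4898 ≈ -0.00020417
j - L = -1/4898 - 1*(-1/4890) = -1/4898 + 1/4890 = 2/5987805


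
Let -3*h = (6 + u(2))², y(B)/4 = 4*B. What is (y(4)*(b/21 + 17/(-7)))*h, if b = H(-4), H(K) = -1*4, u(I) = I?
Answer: 225280/63 ≈ 3575.9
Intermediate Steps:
y(B) = 16*B (y(B) = 4*(4*B) = 16*B)
H(K) = -4
h = -64/3 (h = -(6 + 2)²/3 = -⅓*8² = -⅓*64 = -64/3 ≈ -21.333)
b = -4
(y(4)*(b/21 + 17/(-7)))*h = ((16*4)*(-4/21 + 17/(-7)))*(-64/3) = (64*(-4*1/21 + 17*(-⅐)))*(-64/3) = (64*(-4/21 - 17/7))*(-64/3) = (64*(-55/21))*(-64/3) = -3520/21*(-64/3) = 225280/63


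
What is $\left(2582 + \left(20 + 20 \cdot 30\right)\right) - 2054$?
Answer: $1148$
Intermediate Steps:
$\left(2582 + \left(20 + 20 \cdot 30\right)\right) - 2054 = \left(2582 + \left(20 + 600\right)\right) - 2054 = \left(2582 + 620\right) - 2054 = 3202 - 2054 = 1148$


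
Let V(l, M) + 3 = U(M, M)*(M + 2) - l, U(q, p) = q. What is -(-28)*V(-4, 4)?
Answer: 700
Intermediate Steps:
V(l, M) = -3 - l + M*(2 + M) (V(l, M) = -3 + (M*(M + 2) - l) = -3 + (M*(2 + M) - l) = -3 + (-l + M*(2 + M)) = -3 - l + M*(2 + M))
-(-28)*V(-4, 4) = -(-28)*(-3 + 4² - 1*(-4) + 2*4) = -(-28)*(-3 + 16 + 4 + 8) = -(-28)*25 = -4*(-175) = 700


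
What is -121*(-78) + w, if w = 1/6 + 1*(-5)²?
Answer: 56779/6 ≈ 9463.2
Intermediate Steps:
w = 151/6 (w = ⅙ + 1*25 = ⅙ + 25 = 151/6 ≈ 25.167)
-121*(-78) + w = -121*(-78) + 151/6 = 9438 + 151/6 = 56779/6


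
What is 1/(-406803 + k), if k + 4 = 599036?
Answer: 1/192229 ≈ 5.2021e-6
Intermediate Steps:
k = 599032 (k = -4 + 599036 = 599032)
1/(-406803 + k) = 1/(-406803 + 599032) = 1/192229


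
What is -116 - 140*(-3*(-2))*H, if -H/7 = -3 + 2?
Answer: -5996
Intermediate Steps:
H = 7 (H = -7*(-3 + 2) = -7*(-1) = 7)
-116 - 140*(-3*(-2))*H = -116 - 140*(-3*(-2))*7 = -116 - 840*7 = -116 - 140*42 = -116 - 5880 = -5996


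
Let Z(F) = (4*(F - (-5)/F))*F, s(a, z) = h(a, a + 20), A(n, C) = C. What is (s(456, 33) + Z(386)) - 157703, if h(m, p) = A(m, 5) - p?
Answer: 437830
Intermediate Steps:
h(m, p) = 5 - p
s(a, z) = -15 - a (s(a, z) = 5 - (a + 20) = 5 - (20 + a) = 5 + (-20 - a) = -15 - a)
Z(F) = F*(4*F + 20/F) (Z(F) = (4*(F + 5/F))*F = (4*F + 20/F)*F = F*(4*F + 20/F))
(s(456, 33) + Z(386)) - 157703 = ((-15 - 1*456) + (20 + 4*386²)) - 157703 = ((-15 - 456) + (20 + 4*148996)) - 157703 = (-471 + (20 + 595984)) - 157703 = (-471 + 596004) - 157703 = 595533 - 157703 = 437830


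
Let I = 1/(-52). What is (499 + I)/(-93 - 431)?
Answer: -25947/27248 ≈ -0.95225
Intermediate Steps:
I = -1/52 ≈ -0.019231
(499 + I)/(-93 - 431) = (499 - 1/52)/(-93 - 431) = (25947/52)/(-524) = (25947/52)*(-1/524) = -25947/27248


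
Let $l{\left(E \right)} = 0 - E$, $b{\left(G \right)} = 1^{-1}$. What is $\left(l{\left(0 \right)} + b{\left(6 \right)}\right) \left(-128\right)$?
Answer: $-128$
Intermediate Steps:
$b{\left(G \right)} = 1$
$l{\left(E \right)} = - E$
$\left(l{\left(0 \right)} + b{\left(6 \right)}\right) \left(-128\right) = \left(\left(-1\right) 0 + 1\right) \left(-128\right) = \left(0 + 1\right) \left(-128\right) = 1 \left(-128\right) = -128$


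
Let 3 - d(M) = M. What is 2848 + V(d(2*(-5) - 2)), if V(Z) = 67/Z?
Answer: 42787/15 ≈ 2852.5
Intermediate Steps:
d(M) = 3 - M
2848 + V(d(2*(-5) - 2)) = 2848 + 67/(3 - (2*(-5) - 2)) = 2848 + 67/(3 - (-10 - 2)) = 2848 + 67/(3 - 1*(-12)) = 2848 + 67/(3 + 12) = 2848 + 67/15 = 42787/15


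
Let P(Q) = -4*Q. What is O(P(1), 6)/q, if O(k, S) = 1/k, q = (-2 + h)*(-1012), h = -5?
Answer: -1/28336 ≈ -3.5291e-5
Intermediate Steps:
q = 7084 (q = (-2 - 5)*(-1012) = -7*(-1012) = 7084)
O(P(1), 6)/q = 1/(-4*1*7084) = (1/7084)/(-4) = -¼*1/7084 = -1/28336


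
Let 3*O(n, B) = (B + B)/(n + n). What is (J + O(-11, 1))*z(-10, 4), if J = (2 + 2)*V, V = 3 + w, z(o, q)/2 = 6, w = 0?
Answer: 1580/11 ≈ 143.64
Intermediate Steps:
z(o, q) = 12 (z(o, q) = 2*6 = 12)
V = 3 (V = 3 + 0 = 3)
J = 12 (J = (2 + 2)*3 = 4*3 = 12)
O(n, B) = B/(3*n) (O(n, B) = ((B + B)/(n + n))/3 = ((2*B)/((2*n)))/3 = ((2*B)*(1/(2*n)))/3 = (B/n)/3 = B/(3*n))
(J + O(-11, 1))*z(-10, 4) = (12 + (⅓)*1/(-11))*12 = (12 + (⅓)*1*(-1/11))*12 = (12 - 1/33)*12 = (395/33)*12 = 1580/11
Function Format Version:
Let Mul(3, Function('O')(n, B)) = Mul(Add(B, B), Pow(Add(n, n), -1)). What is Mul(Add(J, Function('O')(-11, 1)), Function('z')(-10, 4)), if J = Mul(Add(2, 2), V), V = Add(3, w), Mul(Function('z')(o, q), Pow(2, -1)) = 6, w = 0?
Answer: Rational(1580, 11) ≈ 143.64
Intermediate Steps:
Function('z')(o, q) = 12 (Function('z')(o, q) = Mul(2, 6) = 12)
V = 3 (V = Add(3, 0) = 3)
J = 12 (J = Mul(Add(2, 2), 3) = Mul(4, 3) = 12)
Function('O')(n, B) = Mul(Rational(1, 3), B, Pow(n, -1)) (Function('O')(n, B) = Mul(Rational(1, 3), Mul(Add(B, B), Pow(Add(n, n), -1))) = Mul(Rational(1, 3), Mul(Mul(2, B), Pow(Mul(2, n), -1))) = Mul(Rational(1, 3), Mul(Mul(2, B), Mul(Rational(1, 2), Pow(n, -1)))) = Mul(Rational(1, 3), Mul(B, Pow(n, -1))) = Mul(Rational(1, 3), B, Pow(n, -1)))
Mul(Add(J, Function('O')(-11, 1)), Function('z')(-10, 4)) = Mul(Add(12, Mul(Rational(1, 3), 1, Pow(-11, -1))), 12) = Mul(Add(12, Mul(Rational(1, 3), 1, Rational(-1, 11))), 12) = Mul(Add(12, Rational(-1, 33)), 12) = Mul(Rational(395, 33), 12) = Rational(1580, 11)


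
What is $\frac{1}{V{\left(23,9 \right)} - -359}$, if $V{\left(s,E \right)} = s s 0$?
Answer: $\frac{1}{359} \approx 0.0027855$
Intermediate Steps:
$V{\left(s,E \right)} = 0$ ($V{\left(s,E \right)} = s^{2} \cdot 0 = 0$)
$\frac{1}{V{\left(23,9 \right)} - -359} = \frac{1}{0 - -359} = \frac{1}{0 + 359} = \frac{1}{359}$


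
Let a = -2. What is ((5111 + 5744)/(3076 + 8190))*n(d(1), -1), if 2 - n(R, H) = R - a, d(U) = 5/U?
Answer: -54275/11266 ≈ -4.8176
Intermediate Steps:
n(R, H) = -R (n(R, H) = 2 - (R - 1*(-2)) = 2 - (R + 2) = 2 - (2 + R) = 2 + (-2 - R) = -R)
((5111 + 5744)/(3076 + 8190))*n(d(1), -1) = ((5111 + 5744)/(3076 + 8190))*(-5/1) = (10855/11266)*(-5) = -54275/11266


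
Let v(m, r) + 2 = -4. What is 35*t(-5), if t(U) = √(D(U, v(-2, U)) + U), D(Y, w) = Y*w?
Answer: 175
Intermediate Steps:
v(m, r) = -6 (v(m, r) = -2 - 4 = -6)
t(U) = √5*√(-U) (t(U) = √(U*(-6) + U) = √(-6*U + U) = √(-5*U) = √5*√(-U))
35*t(-5) = 35*(√5*√(-1*(-5))) = 35*(√5*√5) = 35*5 = 175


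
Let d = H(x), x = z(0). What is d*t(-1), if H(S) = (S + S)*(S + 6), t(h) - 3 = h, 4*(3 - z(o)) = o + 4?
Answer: 64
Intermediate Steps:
z(o) = 2 - o/4 (z(o) = 3 - (o + 4)/4 = 3 - (4 + o)/4 = 3 + (-1 - o/4) = 2 - o/4)
t(h) = 3 + h
x = 2 (x = 2 - ¼*0 = 2 + 0 = 2)
H(S) = 2*S*(6 + S) (H(S) = (2*S)*(6 + S) = 2*S*(6 + S))
d = 32 (d = 2*2*(6 + 2) = 2*2*8 = 32)
d*t(-1) = 32*(3 - 1) = 32*2 = 64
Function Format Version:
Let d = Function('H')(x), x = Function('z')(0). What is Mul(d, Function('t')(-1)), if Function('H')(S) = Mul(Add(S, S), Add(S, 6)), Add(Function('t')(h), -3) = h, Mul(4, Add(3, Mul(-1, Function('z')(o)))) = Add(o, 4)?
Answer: 64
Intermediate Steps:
Function('z')(o) = Add(2, Mul(Rational(-1, 4), o)) (Function('z')(o) = Add(3, Mul(Rational(-1, 4), Add(o, 4))) = Add(3, Mul(Rational(-1, 4), Add(4, o))) = Add(3, Add(-1, Mul(Rational(-1, 4), o))) = Add(2, Mul(Rational(-1, 4), o)))
Function('t')(h) = Add(3, h)
x = 2 (x = Add(2, Mul(Rational(-1, 4), 0)) = Add(2, 0) = 2)
Function('H')(S) = Mul(2, S, Add(6, S)) (Function('H')(S) = Mul(Mul(2, S), Add(6, S)) = Mul(2, S, Add(6, S)))
d = 32 (d = Mul(2, 2, Add(6, 2)) = Mul(2, 2, 8) = 32)
Mul(d, Function('t')(-1)) = Mul(32, Add(3, -1)) = Mul(32, 2) = 64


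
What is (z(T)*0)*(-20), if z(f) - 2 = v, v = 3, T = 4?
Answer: 0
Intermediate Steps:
z(f) = 5 (z(f) = 2 + 3 = 5)
(z(T)*0)*(-20) = (5*0)*(-20) = 0*(-20) = 0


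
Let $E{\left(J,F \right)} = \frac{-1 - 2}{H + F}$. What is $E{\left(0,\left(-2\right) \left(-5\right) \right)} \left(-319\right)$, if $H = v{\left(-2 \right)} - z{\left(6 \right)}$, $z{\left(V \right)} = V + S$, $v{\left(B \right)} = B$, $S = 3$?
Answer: $-957$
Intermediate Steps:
$z{\left(V \right)} = 3 + V$ ($z{\left(V \right)} = V + 3 = 3 + V$)
$H = -11$ ($H = -2 - \left(3 + 6\right) = -2 - 9 = -11$)
$E{\left(J,F \right)} = - \frac{3}{-11 + F}$ ($E{\left(J,F \right)} = \frac{-1 - 2}{-11 + F} = - \frac{3}{-11 + F}$)
$E{\left(0,\left(-2\right) \left(-5\right) \right)} \left(-319\right) = - \frac{3}{-11 - -10} \left(-319\right) = - \frac{3}{-11 + 10} \left(-319\right) = - \frac{3}{-1} \left(-319\right) = \left(-3\right) \left(-1\right) \left(-319\right) = 3 \left(-319\right) = -957$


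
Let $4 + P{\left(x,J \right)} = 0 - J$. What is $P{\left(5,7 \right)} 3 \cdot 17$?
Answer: $-561$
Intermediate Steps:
$P{\left(x,J \right)} = -4 - J$ ($P{\left(x,J \right)} = -4 + \left(0 - J\right) = -4 - J$)
$P{\left(5,7 \right)} 3 \cdot 17 = \left(-4 - 7\right) 3 \cdot 17 = \left(-11\right) 3 \cdot 17 = \left(-33\right) 17 = -561$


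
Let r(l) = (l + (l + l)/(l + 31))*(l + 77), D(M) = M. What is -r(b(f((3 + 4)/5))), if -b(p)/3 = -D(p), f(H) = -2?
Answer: 11502/25 ≈ 460.08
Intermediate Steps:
b(p) = 3*p (b(p) = -(-3)*p = 3*p)
r(l) = (77 + l)*(l + 2*l/(31 + l)) (r(l) = (l + (2*l)/(31 + l))*(77 + l) = (l + 2*l/(31 + l))*(77 + l) = (77 + l)*(l + 2*l/(31 + l)))
-r(b(f((3 + 4)/5))) = -3*(-2)*(2541 + (3*(-2))**2 + 110*(3*(-2)))/(31 + 3*(-2)) = -(-6)*(2541 + (-6)**2 + 110*(-6))/(31 - 6) = -(-6)*(2541 + 36 - 660)/25 = -(-6)*1917/25 = -1*(-11502/25) = 11502/25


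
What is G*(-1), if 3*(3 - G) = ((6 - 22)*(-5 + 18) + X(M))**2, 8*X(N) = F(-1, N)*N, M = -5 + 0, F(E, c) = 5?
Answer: 950715/64 ≈ 14855.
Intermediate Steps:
M = -5
X(N) = 5*N/8 (X(N) = (5*N)/8 = 5*N/8)
G = -950715/64 (G = 3 - ((6 - 22)*(-5 + 18) + (5/8)*(-5))**2/3 = 3 - (-16*13 - 25/8)**2/3 = 3 - (-208 - 25/8)**2/3 = 3 - (-1689/8)**2/3 = 3 - 1/3*2852721/64 = 3 - 950907/64 = -950715/64 ≈ -14855.)
G*(-1) = -950715/64*(-1) = 950715/64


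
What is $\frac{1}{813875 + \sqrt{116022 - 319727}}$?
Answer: $\frac{162775}{132478543866} - \frac{i \sqrt{203705}}{662392719330} \approx 1.2287 \cdot 10^{-6} - 6.8137 \cdot 10^{-10} i$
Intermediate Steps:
$\frac{1}{813875 + \sqrt{116022 - 319727}} = \frac{1}{813875 + \sqrt{-203705}} = \frac{1}{813875 + i \sqrt{203705}}$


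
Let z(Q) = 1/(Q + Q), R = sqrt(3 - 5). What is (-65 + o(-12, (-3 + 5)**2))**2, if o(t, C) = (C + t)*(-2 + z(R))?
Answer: 2393 - 196*I*sqrt(2) ≈ 2393.0 - 277.19*I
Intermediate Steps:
R = I*sqrt(2) (R = sqrt(-2) = I*sqrt(2) ≈ 1.4142*I)
z(Q) = 1/(2*Q)
o(t, C) = (-2 - I*sqrt(2)/4)*(C + t) (o(t, C) = (C + t)*(-2 + 1/(2*((I*sqrt(2))))) = (C + t)*(-2 + (-I*sqrt(2)/2)/2) = (C + t)*(-2 - I*sqrt(2)/4) = (-2 - I*sqrt(2)/4)*(C + t))
(-65 + o(-12, (-3 + 5)**2))**2 = (-65 + (-2*(-3 + 5)**2 - 2*(-12) - I*(-3 + 5)**2*sqrt(2)/4 - 1/4*I*(-12)*sqrt(2)))**2 = (-65 + (-2*2**2 + 24 - 1/4*I*2**2*sqrt(2) + 3*I*sqrt(2)))**2 = (-65 + (-2*4 + 24 - 1/4*I*4*sqrt(2) + 3*I*sqrt(2)))**2 = (-65 + (-8 + 24 - I*sqrt(2) + 3*I*sqrt(2)))**2 = (-65 + (16 + 2*I*sqrt(2)))**2 = (-49 + 2*I*sqrt(2))**2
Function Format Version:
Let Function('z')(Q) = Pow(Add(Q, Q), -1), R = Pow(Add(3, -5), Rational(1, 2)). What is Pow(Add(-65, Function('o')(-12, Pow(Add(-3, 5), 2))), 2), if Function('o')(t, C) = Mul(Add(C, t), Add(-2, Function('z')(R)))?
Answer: Add(2393, Mul(-196, I, Pow(2, Rational(1, 2)))) ≈ Add(2393.0, Mul(-277.19, I))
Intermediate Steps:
R = Mul(I, Pow(2, Rational(1, 2))) (R = Pow(-2, Rational(1, 2)) = Mul(I, Pow(2, Rational(1, 2))) ≈ Mul(1.4142, I))
Function('z')(Q) = Mul(Rational(1, 2), Pow(Q, -1)) (Function('z')(Q) = Pow(Mul(2, Q), -1) = Mul(Rational(1, 2), Pow(Q, -1)))
Function('o')(t, C) = Mul(Add(-2, Mul(Rational(-1, 4), I, Pow(2, Rational(1, 2)))), Add(C, t)) (Function('o')(t, C) = Mul(Add(C, t), Add(-2, Mul(Rational(1, 2), Pow(Mul(I, Pow(2, Rational(1, 2))), -1)))) = Mul(Add(C, t), Add(-2, Mul(Rational(1, 2), Mul(Rational(-1, 2), I, Pow(2, Rational(1, 2)))))) = Mul(Add(C, t), Add(-2, Mul(Rational(-1, 4), I, Pow(2, Rational(1, 2))))) = Mul(Add(-2, Mul(Rational(-1, 4), I, Pow(2, Rational(1, 2)))), Add(C, t)))
Pow(Add(-65, Function('o')(-12, Pow(Add(-3, 5), 2))), 2) = Pow(Add(-65, Add(Mul(-2, Pow(Add(-3, 5), 2)), Mul(-2, -12), Mul(Rational(-1, 4), I, Pow(Add(-3, 5), 2), Pow(2, Rational(1, 2))), Mul(Rational(-1, 4), I, -12, Pow(2, Rational(1, 2))))), 2) = Pow(Add(-65, Add(Mul(-2, Pow(2, 2)), 24, Mul(Rational(-1, 4), I, Pow(2, 2), Pow(2, Rational(1, 2))), Mul(3, I, Pow(2, Rational(1, 2))))), 2) = Pow(Add(-65, Add(Mul(-2, 4), 24, Mul(Rational(-1, 4), I, 4, Pow(2, Rational(1, 2))), Mul(3, I, Pow(2, Rational(1, 2))))), 2) = Pow(Add(-65, Add(-8, 24, Mul(-1, I, Pow(2, Rational(1, 2))), Mul(3, I, Pow(2, Rational(1, 2))))), 2) = Pow(Add(-65, Add(16, Mul(2, I, Pow(2, Rational(1, 2))))), 2) = Pow(Add(-49, Mul(2, I, Pow(2, Rational(1, 2)))), 2)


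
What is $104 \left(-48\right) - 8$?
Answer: $-5000$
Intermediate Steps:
$104 \left(-48\right) - 8 = -4992 - 8 = -5000$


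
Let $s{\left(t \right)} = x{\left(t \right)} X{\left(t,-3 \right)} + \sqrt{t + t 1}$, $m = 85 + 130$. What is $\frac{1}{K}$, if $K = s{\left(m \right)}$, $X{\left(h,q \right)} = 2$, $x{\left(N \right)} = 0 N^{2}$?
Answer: $\frac{\sqrt{430}}{430} \approx 0.048224$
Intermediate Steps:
$x{\left(N \right)} = 0$
$m = 215$
$s{\left(t \right)} = \sqrt{2} \sqrt{t}$ ($s{\left(t \right)} = 0 \cdot 2 + \sqrt{t + t 1} = 0 + \sqrt{t + t} = 0 + \sqrt{2 t} = 0 + \sqrt{2} \sqrt{t} = \sqrt{2} \sqrt{t}$)
$K = \sqrt{430}$ ($K = \sqrt{2} \sqrt{215} = \sqrt{430} \approx 20.736$)
$\frac{1}{K} = \frac{1}{\sqrt{430}} = \frac{\sqrt{430}}{430}$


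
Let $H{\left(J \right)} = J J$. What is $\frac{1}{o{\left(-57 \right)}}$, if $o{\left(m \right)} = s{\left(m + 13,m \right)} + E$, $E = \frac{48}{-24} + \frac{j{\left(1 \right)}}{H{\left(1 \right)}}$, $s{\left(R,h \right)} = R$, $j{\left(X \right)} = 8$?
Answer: $- \frac{1}{38} \approx -0.026316$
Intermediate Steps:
$H{\left(J \right)} = J^{2}$
$E = 6$ ($E = \frac{48}{-24} + \frac{8}{1^{2}} = 48 \left(- \frac{1}{24}\right) + \frac{8}{1} = -2 + 8 \cdot 1 = -2 + 8 = 6$)
$o{\left(m \right)} = 19 + m$ ($o{\left(m \right)} = \left(m + 13\right) + 6 = \left(13 + m\right) + 6 = 19 + m$)
$\frac{1}{o{\left(-57 \right)}} = \frac{1}{19 - 57} = \frac{1}{-38} = - \frac{1}{38}$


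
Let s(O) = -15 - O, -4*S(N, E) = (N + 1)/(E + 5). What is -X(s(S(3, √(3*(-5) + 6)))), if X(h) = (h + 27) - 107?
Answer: 3225/34 + 3*I/34 ≈ 94.853 + 0.088235*I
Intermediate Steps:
S(N, E) = -(1 + N)/(4*(5 + E)) (S(N, E) = -(N + 1)/(4*(E + 5)) = -(1 + N)/(4*(5 + E)))
X(h) = -80 + h (X(h) = (27 + h) - 107 = -80 + h)
-X(s(S(3, √(3*(-5) + 6)))) = -(-80 + (-15 - (-1 - 1*3)/(4*(5 + √(3*(-5) + 6))))) = -(-80 + (-15 - (-1 - 3)/(4*(5 + √(-15 + 6))))) = -(-80 + (-15 - (-4)/(4*(5 + √(-9))))) = -(-80 + (-15 - (-4)/(4*(5 + 3*I)))) = -(-80 + (-15 - (5 - 3*I)/34*(-4)/4)) = -(-80 + (-15 - (-5/34 + 3*I/34))) = -(-80 + (-15 + (5/34 - 3*I/34))) = -(-80 + (-505/34 - 3*I/34)) = -(-3225/34 - 3*I/34) = 3225/34 + 3*I/34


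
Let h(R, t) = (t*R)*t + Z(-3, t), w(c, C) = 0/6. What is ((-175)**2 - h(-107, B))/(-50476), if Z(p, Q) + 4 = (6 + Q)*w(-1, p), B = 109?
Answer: -325474/12619 ≈ -25.792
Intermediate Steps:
w(c, C) = 0 (w(c, C) = 0*(1/6) = 0)
Z(p, Q) = -4 (Z(p, Q) = -4 + (6 + Q)*0 = -4 + 0 = -4)
h(R, t) = -4 + R*t**2 (h(R, t) = (t*R)*t - 4 = (R*t)*t - 4 = R*t**2 - 4 = -4 + R*t**2)
((-175)**2 - h(-107, B))/(-50476) = ((-175)**2 - (-4 - 107*109**2))/(-50476) = (30625 - (-4 - 107*11881))*(-1/50476) = (30625 - (-4 - 1271267))*(-1/50476) = (30625 - 1*(-1271271))*(-1/50476) = (30625 + 1271271)*(-1/50476) = 1301896*(-1/50476) = -325474/12619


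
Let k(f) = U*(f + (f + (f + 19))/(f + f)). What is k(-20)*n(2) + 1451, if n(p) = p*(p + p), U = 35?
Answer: -4002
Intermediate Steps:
n(p) = 2*p**2 (n(p) = p*(2*p) = 2*p**2)
k(f) = 35*f + 35*(19 + 2*f)/(2*f) (k(f) = 35*(f + (f + (f + 19))/(f + f)) = 35*(f + (f + (19 + f))/((2*f))) = 35*(f + (19 + 2*f)*(1/(2*f))) = 35*(f + (19 + 2*f)/(2*f)) = 35*f + 35*(19 + 2*f)/(2*f))
k(-20)*n(2) + 1451 = (35 + 35*(-20) + (665/2)/(-20))*(2*2**2) + 1451 = (35 - 700 + (665/2)*(-1/20))*(2*4) + 1451 = (35 - 700 - 133/8)*8 + 1451 = -5453/8*8 + 1451 = -5453 + 1451 = -4002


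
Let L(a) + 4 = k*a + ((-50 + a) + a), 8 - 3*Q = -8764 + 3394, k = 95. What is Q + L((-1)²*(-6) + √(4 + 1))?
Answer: 3470/3 + 97*√5 ≈ 1373.6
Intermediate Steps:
Q = 5378/3 (Q = 8/3 - (-8764 + 3394)/3 = 8/3 - ⅓*(-5370) = 8/3 + 1790 = 5378/3 ≈ 1792.7)
L(a) = -54 + 97*a (L(a) = -4 + (95*a + ((-50 + a) + a)) = -4 + (95*a + (-50 + 2*a)) = -4 + (-50 + 97*a) = -54 + 97*a)
Q + L((-1)²*(-6) + √(4 + 1)) = 5378/3 + (-54 + 97*((-1)²*(-6) + √(4 + 1))) = 5378/3 + (-54 + 97*(1*(-6) + √5)) = 5378/3 + (-54 + 97*(-6 + √5)) = 5378/3 + (-54 + (-582 + 97*√5)) = 5378/3 + (-636 + 97*√5) = 3470/3 + 97*√5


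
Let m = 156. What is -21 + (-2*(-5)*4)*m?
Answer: 6219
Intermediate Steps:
-21 + (-2*(-5)*4)*m = -21 + (-2*(-5)*4)*156 = -21 + (10*4)*156 = -21 + 40*156 = -21 + 6240 = 6219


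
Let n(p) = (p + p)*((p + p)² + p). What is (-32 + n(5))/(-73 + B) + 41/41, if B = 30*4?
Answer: 1065/47 ≈ 22.660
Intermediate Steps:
n(p) = 2*p*(p + 4*p²) (n(p) = (2*p)*((2*p)² + p) = (2*p)*(4*p² + p) = (2*p)*(p + 4*p²) = 2*p*(p + 4*p²))
B = 120
(-32 + n(5))/(-73 + B) + 41/41 = (-32 + 5²*(2 + 8*5))/(-73 + 120) + 41/41 = (-32 + 25*(2 + 40))/47 + 41*(1/41) = (-32 + 25*42)*(1/47) + 1 = (-32 + 1050)*(1/47) + 1 = 1018*(1/47) + 1 = 1018/47 + 1 = 1065/47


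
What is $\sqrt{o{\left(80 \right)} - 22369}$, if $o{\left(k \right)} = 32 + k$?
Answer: $3 i \sqrt{2473} \approx 149.19 i$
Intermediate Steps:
$\sqrt{o{\left(80 \right)} - 22369} = \sqrt{\left(32 + 80\right) - 22369} = \sqrt{112 - 22369} = \sqrt{-22257} = 3 i \sqrt{2473}$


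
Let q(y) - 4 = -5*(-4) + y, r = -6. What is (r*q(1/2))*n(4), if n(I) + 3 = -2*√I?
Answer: 1029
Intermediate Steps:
n(I) = -3 - 2*√I
q(y) = 24 + y (q(y) = 4 + (-5*(-4) + y) = 4 + (20 + y) = 24 + y)
(r*q(1/2))*n(4) = (-6*(24 + 1/2))*(-3 - 2*√4) = (-6*(24 + 1*(½)))*(-3 - 2*2) = (-6*(24 + ½))*(-3 - 4) = -6*49/2*(-7) = -147*(-7) = 1029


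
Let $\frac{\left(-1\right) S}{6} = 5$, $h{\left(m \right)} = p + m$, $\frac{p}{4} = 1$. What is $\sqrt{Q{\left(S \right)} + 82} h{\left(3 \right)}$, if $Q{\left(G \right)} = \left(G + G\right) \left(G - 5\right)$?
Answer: $7 \sqrt{2182} \approx 326.98$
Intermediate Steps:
$p = 4$ ($p = 4 \cdot 1 = 4$)
$h{\left(m \right)} = 4 + m$
$S = -30$ ($S = \left(-6\right) 5 = -30$)
$Q{\left(G \right)} = 2 G \left(-5 + G\right)$
$\sqrt{Q{\left(S \right)} + 82} h{\left(3 \right)} = \sqrt{2 \left(-30\right) \left(-5 - 30\right) + 82} \left(4 + 3\right) = \sqrt{2 \left(-30\right) \left(-35\right) + 82} \cdot 7 = \sqrt{2100 + 82} \cdot 7 = \sqrt{2182} \cdot 7 = 7 \sqrt{2182}$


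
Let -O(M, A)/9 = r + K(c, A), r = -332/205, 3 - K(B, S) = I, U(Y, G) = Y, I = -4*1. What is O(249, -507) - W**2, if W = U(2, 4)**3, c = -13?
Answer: -23047/205 ≈ -112.42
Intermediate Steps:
I = -4
K(B, S) = 7 (K(B, S) = 3 - 1*(-4) = 3 + 4 = 7)
r = -332/205 (r = -332*1/205 = -332/205 ≈ -1.6195)
W = 8 (W = 2**3 = 8)
O(M, A) = -9927/205 (O(M, A) = -9*(-332/205 + 7) = -9*1103/205 = -9927/205)
O(249, -507) - W**2 = -9927/205 - 1*8**2 = -9927/205 - 1*64 = -9927/205 - 64 = -23047/205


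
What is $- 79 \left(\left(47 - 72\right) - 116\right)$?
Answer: $11139$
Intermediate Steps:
$- 79 \left(\left(47 - 72\right) - 116\right) = - 79 \left(-25 - 116\right) = \left(-79\right) \left(-141\right) = 11139$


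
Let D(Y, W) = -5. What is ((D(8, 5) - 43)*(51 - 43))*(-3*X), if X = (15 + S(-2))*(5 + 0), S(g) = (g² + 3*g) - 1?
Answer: 69120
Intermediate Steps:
S(g) = -1 + g² + 3*g
X = 60 (X = (15 + (-1 + (-2)² + 3*(-2)))*(5 + 0) = (15 + (-1 + 4 - 6))*5 = (15 - 3)*5 = 12*5 = 60)
((D(8, 5) - 43)*(51 - 43))*(-3*X) = ((-5 - 43)*(51 - 43))*(-3*60) = -48*8*(-180) = -384*(-180) = 69120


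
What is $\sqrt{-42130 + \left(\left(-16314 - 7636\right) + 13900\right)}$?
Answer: $2 i \sqrt{13045} \approx 228.43 i$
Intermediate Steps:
$\sqrt{-42130 + \left(\left(-16314 - 7636\right) + 13900\right)} = \sqrt{-42130 + \left(-23950 + 13900\right)} = \sqrt{-42130 - 10050} = \sqrt{-52180} = 2 i \sqrt{13045}$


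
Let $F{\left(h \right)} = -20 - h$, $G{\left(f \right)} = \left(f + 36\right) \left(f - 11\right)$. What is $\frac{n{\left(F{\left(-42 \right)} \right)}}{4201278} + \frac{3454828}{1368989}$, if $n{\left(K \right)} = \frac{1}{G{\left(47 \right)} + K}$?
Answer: $\frac{43689225540622829}{17312025137505420} \approx 2.5236$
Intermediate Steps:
$G{\left(f \right)} = \left(-11 + f\right) \left(36 + f\right)$ ($G{\left(f \right)} = \left(36 + f\right) \left(-11 + f\right) = \left(-11 + f\right) \left(36 + f\right)$)
$n{\left(K \right)} = \frac{1}{2988 + K}$ ($n{\left(K \right)} = \frac{1}{\left(-396 + 47^{2} + 25 \cdot 47\right) + K} = \frac{1}{\left(-396 + 2209 + 1175\right) + K} = \frac{1}{2988 + K}$)
$\frac{n{\left(F{\left(-42 \right)} \right)}}{4201278} + \frac{3454828}{1368989} = \frac{1}{\left(2988 - -22\right) 4201278} + \frac{3454828}{1368989} = \frac{1}{2988 + \left(-20 + 42\right)} \frac{1}{4201278} + 3454828 \cdot \frac{1}{1368989} = \frac{1}{2988 + 22} \cdot \frac{1}{4201278} + \frac{3454828}{1368989} = \frac{1}{3010} \cdot \frac{1}{4201278} + \frac{3454828}{1368989} = \frac{1}{12645846780} + \frac{3454828}{1368989} = \frac{43689225540622829}{17312025137505420}$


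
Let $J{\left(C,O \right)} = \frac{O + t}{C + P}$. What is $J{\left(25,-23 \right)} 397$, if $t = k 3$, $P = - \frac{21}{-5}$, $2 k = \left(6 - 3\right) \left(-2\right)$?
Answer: $- \frac{31760}{73} \approx -435.07$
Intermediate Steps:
$k = -3$ ($k = \frac{\left(6 - 3\right) \left(-2\right)}{2} = \frac{3 \left(-2\right)}{2} = \frac{1}{2} \left(-6\right) = -3$)
$P = \frac{21}{5}$ ($P = \left(-21\right) \left(- \frac{1}{5}\right) = \frac{21}{5} \approx 4.2$)
$t = -9$ ($t = \left(-3\right) 3 = -9$)
$J{\left(C,O \right)} = \frac{-9 + O}{\frac{21}{5} + C}$ ($J{\left(C,O \right)} = \frac{O - 9}{C + \frac{21}{5}} = \frac{-9 + O}{\frac{21}{5} + C}$)
$J{\left(25,-23 \right)} 397 = \frac{5 \left(-9 - 23\right)}{21 + 5 \cdot 25} \cdot 397 = 5 \frac{1}{21 + 125} \left(-32\right) 397 = 5 \cdot \frac{1}{146} \left(-32\right) 397 = \left(- \frac{80}{73}\right) 397 = - \frac{31760}{73}$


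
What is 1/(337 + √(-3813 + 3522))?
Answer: 337/113860 - I*√291/113860 ≈ 0.0029598 - 0.00014982*I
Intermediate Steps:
1/(337 + √(-3813 + 3522)) = 1/(337 + √(-291)) = 1/(337 + I*√291)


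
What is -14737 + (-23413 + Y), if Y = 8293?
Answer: -29857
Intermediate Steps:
-14737 + (-23413 + Y) = -14737 + (-23413 + 8293) = -14737 - 15120 = -29857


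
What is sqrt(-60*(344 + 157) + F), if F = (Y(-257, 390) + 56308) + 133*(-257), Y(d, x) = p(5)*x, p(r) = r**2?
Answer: sqrt(1817) ≈ 42.626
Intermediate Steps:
Y(d, x) = 25*x (Y(d, x) = 5**2*x = 25*x)
F = 31877 (F = (25*390 + 56308) + 133*(-257) = (9750 + 56308) - 34181 = 66058 - 34181 = 31877)
sqrt(-60*(344 + 157) + F) = sqrt(-60*(344 + 157) + 31877) = sqrt(-60*501 + 31877) = sqrt(-30060 + 31877) = sqrt(1817)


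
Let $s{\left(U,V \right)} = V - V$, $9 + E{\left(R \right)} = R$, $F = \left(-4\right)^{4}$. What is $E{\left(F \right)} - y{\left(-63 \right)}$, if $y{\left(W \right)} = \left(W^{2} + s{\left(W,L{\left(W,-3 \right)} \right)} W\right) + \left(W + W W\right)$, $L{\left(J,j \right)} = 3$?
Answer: $-7628$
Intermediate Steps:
$F = 256$
$E{\left(R \right)} = -9 + R$
$s{\left(U,V \right)} = 0$
$y{\left(W \right)} = W + 2 W^{2}$ ($y{\left(W \right)} = \left(W^{2} + 0 W\right) + \left(W + W W\right) = \left(W^{2} + 0\right) + \left(W + W^{2}\right) = W^{2} + \left(W + W^{2}\right) = W + 2 W^{2}$)
$E{\left(F \right)} - y{\left(-63 \right)} = \left(-9 + 256\right) - - 63 \left(1 + 2 \left(-63\right)\right) = 247 - - 63 \left(1 - 126\right) = 247 - \left(-63\right) \left(-125\right) = 247 - 7875 = -7628$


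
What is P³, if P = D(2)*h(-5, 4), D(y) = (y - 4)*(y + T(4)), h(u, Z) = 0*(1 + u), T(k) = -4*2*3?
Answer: 0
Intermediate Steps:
T(k) = -24 (T(k) = -8*3 = -24)
h(u, Z) = 0
D(y) = (-24 + y)*(-4 + y) (D(y) = (y - 4)*(y - 24) = (-4 + y)*(-24 + y) = (-24 + y)*(-4 + y))
P = 0 (P = (96 + 2² - 28*2)*0 = (96 + 4 - 56)*0 = 44*0 = 0)
P³ = 0³ = 0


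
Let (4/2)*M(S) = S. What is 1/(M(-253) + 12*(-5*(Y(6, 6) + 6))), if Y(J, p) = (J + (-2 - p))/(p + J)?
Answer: -2/953 ≈ -0.0020986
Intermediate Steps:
M(S) = S/2
Y(J, p) = (-2 + J - p)/(J + p)
1/(M(-253) + 12*(-5*(Y(6, 6) + 6))) = 1/((1/2)*(-253) + 12*(-5*((-2 + 6 - 1*6)/(6 + 6) + 6))) = 1/(-253/2 + 12*(-5*((-2 + 6 - 6)/12 + 6))) = 1/(-253/2 + 12*(-5*((1/12)*(-2) + 6))) = 1/(-253/2 + 12*(-5*(-1/6 + 6))) = 1/(-253/2 + 12*(-5*35/6)) = 1/(-253/2 + 12*(-175/6)) = 1/(-253/2 - 350) = 1/(-953/2) = -2/953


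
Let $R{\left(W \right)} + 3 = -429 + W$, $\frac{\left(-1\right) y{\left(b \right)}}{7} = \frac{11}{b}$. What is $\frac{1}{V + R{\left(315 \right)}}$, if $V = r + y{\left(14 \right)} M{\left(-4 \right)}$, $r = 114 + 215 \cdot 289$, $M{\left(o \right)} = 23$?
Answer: $\frac{2}{124011} \approx 1.6128 \cdot 10^{-5}$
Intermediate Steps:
$y{\left(b \right)} = - \frac{77}{b}$ ($y{\left(b \right)} = - 7 \frac{11}{b} = - \frac{77}{b}$)
$r = 62249$ ($r = 114 + 62135 = 62249$)
$R{\left(W \right)} = -432 + W$ ($R{\left(W \right)} = -3 + \left(-429 + W\right) = -432 + W$)
$V = \frac{124245}{2}$ ($V = 62249 + - \frac{77}{14} \cdot 23 = 62249 + \left(-77\right) \frac{1}{14} \cdot 23 = 62249 - \frac{253}{2} = \frac{124245}{2} \approx 62123.0$)
$\frac{1}{V + R{\left(315 \right)}} = \frac{1}{\frac{124245}{2} + \left(-432 + 315\right)} = \frac{1}{\frac{124245}{2} - 117} = \frac{1}{\frac{124011}{2}} = \frac{2}{124011}$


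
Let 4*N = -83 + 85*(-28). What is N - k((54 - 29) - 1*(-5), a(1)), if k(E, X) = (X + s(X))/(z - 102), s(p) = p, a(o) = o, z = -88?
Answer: -233981/380 ≈ -615.74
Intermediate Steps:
N = -2463/4 (N = (-83 + 85*(-28))/4 = (-83 - 2380)/4 = (¼)*(-2463) = -2463/4 ≈ -615.75)
k(E, X) = -X/95 (k(E, X) = (X + X)/(-88 - 102) = (2*X)/(-190) = (2*X)*(-1/190) = -X/95)
N - k((54 - 29) - 1*(-5), a(1)) = -2463/4 - (-1)/95 = -2463/4 - 1*(-1/95) = -2463/4 + 1/95 = -233981/380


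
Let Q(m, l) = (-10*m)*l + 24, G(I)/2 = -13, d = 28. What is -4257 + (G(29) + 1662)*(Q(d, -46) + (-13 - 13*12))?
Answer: 20830203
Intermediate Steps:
G(I) = -26 (G(I) = 2*(-13) = -26)
Q(m, l) = 24 - 10*l*m (Q(m, l) = -10*l*m + 24 = 24 - 10*l*m)
-4257 + (G(29) + 1662)*(Q(d, -46) + (-13 - 13*12)) = -4257 + (-26 + 1662)*((24 - 10*(-46)*28) + (-13 - 13*12)) = -4257 + 1636*((24 + 12880) + (-13 - 156)) = -4257 + 1636*(12904 - 169) = -4257 + 1636*12735 = -4257 + 20834460 = 20830203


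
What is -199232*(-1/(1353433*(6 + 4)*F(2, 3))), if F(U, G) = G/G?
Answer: 99616/6767165 ≈ 0.014720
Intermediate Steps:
F(U, G) = 1
-199232*(-1/(1353433*(6 + 4)*F(2, 3))) = -199232*(-1/(1353433*(6 + 4))) = -199232/((10*1)*(-1353433)) = -199232/(10*(-1353433)) = -199232/(-13534330) = -199232*(-1/13534330) = 99616/6767165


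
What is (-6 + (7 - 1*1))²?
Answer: 0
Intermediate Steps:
(-6 + (7 - 1*1))² = (-6 + (7 - 1))² = (-6 + 6)² = 0² = 0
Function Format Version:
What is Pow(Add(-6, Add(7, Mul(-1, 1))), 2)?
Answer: 0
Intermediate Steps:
Pow(Add(-6, Add(7, Mul(-1, 1))), 2) = Pow(Add(-6, Add(7, -1)), 2) = Pow(Add(-6, 6), 2) = Pow(0, 2) = 0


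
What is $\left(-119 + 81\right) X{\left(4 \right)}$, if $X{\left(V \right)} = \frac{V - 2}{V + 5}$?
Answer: $- \frac{76}{9} \approx -8.4444$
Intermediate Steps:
$X{\left(V \right)} = \frac{-2 + V}{5 + V}$
$\left(-119 + 81\right) X{\left(4 \right)} = \left(-119 + 81\right) \frac{-2 + 4}{5 + 4} = - 38 \cdot \frac{1}{9} \cdot 2 = \left(-38\right) \frac{2}{9} = - \frac{76}{9}$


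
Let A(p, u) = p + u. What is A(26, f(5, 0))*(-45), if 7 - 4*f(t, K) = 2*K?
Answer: -4995/4 ≈ -1248.8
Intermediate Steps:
f(t, K) = 7/4 - K/2
A(26, f(5, 0))*(-45) = (26 + (7/4 - 1/2*0))*(-45) = (26 + (7/4 + 0))*(-45) = (26 + 7/4)*(-45) = (111/4)*(-45) = -4995/4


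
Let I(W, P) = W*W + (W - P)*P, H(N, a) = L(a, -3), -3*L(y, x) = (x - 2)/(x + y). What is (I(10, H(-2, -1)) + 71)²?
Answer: 575952001/20736 ≈ 27775.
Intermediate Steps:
L(y, x) = -(-2 + x)/(3*(x + y)) (L(y, x) = -(x - 2)/(3*(x + y)) = -(-2 + x)/(3*(x + y)))
H(N, a) = 5/(3*(-3 + a)) (H(N, a) = (2 - 1*(-3))/(3*(-3 + a)) = (2 + 3)/(3*(-3 + a)) = (⅓)*5/(-3 + a) = 5/(3*(-3 + a)))
I(W, P) = W² + P*(W - P)
(I(10, H(-2, -1)) + 71)² = ((10² - (5/(3*(-3 - 1)))² + (5/(3*(-3 - 1)))*10) + 71)² = ((100 - ((5/3)/(-4))² + ((5/3)/(-4))*10) + 71)² = ((100 - ((5/3)*(-¼))² + ((5/3)*(-¼))*10) + 71)² = ((100 - (-5/12)² - 5/12*10) + 71)² = ((100 - 1*25/144 - 25/6) + 71)² = ((100 - 25/144 - 25/6) + 71)² = (13775/144 + 71)² = (23999/144)² = 575952001/20736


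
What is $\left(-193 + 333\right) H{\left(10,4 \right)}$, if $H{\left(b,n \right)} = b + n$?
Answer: $1960$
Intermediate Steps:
$\left(-193 + 333\right) H{\left(10,4 \right)} = \left(-193 + 333\right) \left(10 + 4\right) = 140 \cdot 14 = 1960$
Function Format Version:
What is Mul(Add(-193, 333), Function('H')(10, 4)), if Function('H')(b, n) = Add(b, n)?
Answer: 1960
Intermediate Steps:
Mul(Add(-193, 333), Function('H')(10, 4)) = Mul(Add(-193, 333), Add(10, 4)) = Mul(140, 14) = 1960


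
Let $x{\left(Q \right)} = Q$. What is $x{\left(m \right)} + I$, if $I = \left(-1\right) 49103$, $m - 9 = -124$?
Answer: $-49218$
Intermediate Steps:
$m = -115$ ($m = 9 - 124 = -115$)
$I = -49103$
$x{\left(m \right)} + I = -115 - 49103 = -49218$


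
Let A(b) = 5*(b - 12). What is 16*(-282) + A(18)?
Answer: -4482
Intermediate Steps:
A(b) = -60 + 5*b (A(b) = 5*(-12 + b) = -60 + 5*b)
16*(-282) + A(18) = 16*(-282) + (-60 + 5*18) = -4512 + (-60 + 90) = -4512 + 30 = -4482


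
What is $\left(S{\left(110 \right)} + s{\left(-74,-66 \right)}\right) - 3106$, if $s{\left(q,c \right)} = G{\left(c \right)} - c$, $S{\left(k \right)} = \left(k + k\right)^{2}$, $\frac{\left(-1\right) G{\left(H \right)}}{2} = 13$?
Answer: $45334$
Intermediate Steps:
$G{\left(H \right)} = -26$ ($G{\left(H \right)} = \left(-2\right) 13 = -26$)
$S{\left(k \right)} = 4 k^{2}$ ($S{\left(k \right)} = \left(2 k\right)^{2} = 4 k^{2}$)
$s{\left(q,c \right)} = -26 - c$
$\left(S{\left(110 \right)} + s{\left(-74,-66 \right)}\right) - 3106 = \left(4 \cdot 110^{2} - -40\right) - 3106 = \left(4 \cdot 12100 + \left(-26 + 66\right)\right) - 3106 = \left(48400 + 40\right) - 3106 = 48440 - 3106 = 45334$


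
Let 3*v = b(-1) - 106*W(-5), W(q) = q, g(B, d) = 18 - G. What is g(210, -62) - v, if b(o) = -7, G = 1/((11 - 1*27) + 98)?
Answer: -38461/246 ≈ -156.35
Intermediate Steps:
G = 1/82 (G = 1/((11 - 27) + 98) = 1/(-16 + 98) = 1/82 ≈ 0.012195)
g(B, d) = 1475/82 (g(B, d) = 18 - 1*1/82 = 18 - 1/82 = 1475/82)
v = 523/3 (v = (-7 - 106*(-5))/3 = (-7 + 530)/3 = (⅓)*523 = 523/3 ≈ 174.33)
g(210, -62) - v = 1475/82 - 1*523/3 = 1475/82 - 523/3 = -38461/246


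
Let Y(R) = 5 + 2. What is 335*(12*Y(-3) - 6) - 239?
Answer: 25891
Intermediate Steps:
Y(R) = 7
335*(12*Y(-3) - 6) - 239 = 335*(12*7 - 6) - 239 = 335*(84 - 6) - 239 = 335*78 - 239 = 26130 - 239 = 25891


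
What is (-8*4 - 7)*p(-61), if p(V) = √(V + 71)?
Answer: -39*√10 ≈ -123.33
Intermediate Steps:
p(V) = √(71 + V)
(-8*4 - 7)*p(-61) = (-8*4 - 7)*√(71 - 61) = (-32 - 7)*√10 = -39*√10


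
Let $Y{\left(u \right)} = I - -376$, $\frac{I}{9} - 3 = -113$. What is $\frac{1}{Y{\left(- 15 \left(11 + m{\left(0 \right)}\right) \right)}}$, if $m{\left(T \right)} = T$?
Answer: $- \frac{1}{614} \approx -0.0016287$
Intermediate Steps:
$I = -990$ ($I = 27 + 9 \left(-113\right) = 27 - 1017 = -990$)
$Y{\left(u \right)} = -614$ ($Y{\left(u \right)} = -990 - -376 = -990 + 376 = -614$)
$\frac{1}{Y{\left(- 15 \left(11 + m{\left(0 \right)}\right) \right)}} = \frac{1}{-614} = - \frac{1}{614}$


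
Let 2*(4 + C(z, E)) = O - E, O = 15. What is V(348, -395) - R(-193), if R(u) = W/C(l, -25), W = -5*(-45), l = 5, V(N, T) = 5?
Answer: -145/16 ≈ -9.0625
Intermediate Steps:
C(z, E) = 7/2 - E/2 (C(z, E) = -4 + (15 - E)/2 = -4 + (15/2 - E/2) = 7/2 - E/2)
W = 225
R(u) = 225/16 (R(u) = 225/(7/2 - ½*(-25)) = 225/(7/2 + 25/2) = 225/16)
V(348, -395) - R(-193) = 5 - 1*225/16 = 5 - 225/16 = -145/16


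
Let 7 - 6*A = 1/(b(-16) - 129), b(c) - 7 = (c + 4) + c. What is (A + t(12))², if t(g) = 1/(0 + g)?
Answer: 316969/202500 ≈ 1.5653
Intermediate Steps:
t(g) = 1/g
b(c) = 11 + 2*c (b(c) = 7 + ((c + 4) + c) = 7 + ((4 + c) + c) = 7 + (4 + 2*c) = 11 + 2*c)
A = 1051/900 (A = 7/6 - 1/(6*((11 + 2*(-16)) - 129)) = 7/6 - 1/(6*((11 - 32) - 129)) = 7/6 - 1/(6*(-21 - 129)) = 7/6 - ⅙/(-150) = 7/6 - ⅙*(-1/150) = 7/6 + 1/900 = 1051/900 ≈ 1.1678)
(A + t(12))² = (1051/900 + 1/12)² = (563/450)² = 316969/202500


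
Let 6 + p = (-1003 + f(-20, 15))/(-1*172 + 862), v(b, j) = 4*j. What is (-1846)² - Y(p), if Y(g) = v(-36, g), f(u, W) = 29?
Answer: 1175672248/345 ≈ 3.4077e+6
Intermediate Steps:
p = -2557/345 (p = -6 + (-1003 + 29)/(-1*172 + 862) = -6 - 974/(-172 + 862) = -6 - 974/690 = -6 - 974*1/690 = -6 - 487/345 = -2557/345 ≈ -7.4116)
Y(g) = 4*g
(-1846)² - Y(p) = (-1846)² - 4*(-2557)/345 = 3407716 - 1*(-10228/345) = 3407716 + 10228/345 = 1175672248/345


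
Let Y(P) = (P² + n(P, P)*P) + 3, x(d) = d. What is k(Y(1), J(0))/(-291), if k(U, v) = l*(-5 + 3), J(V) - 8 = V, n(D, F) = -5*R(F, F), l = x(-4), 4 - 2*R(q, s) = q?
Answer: -8/291 ≈ -0.027491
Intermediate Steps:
R(q, s) = 2 - q/2
l = -4
n(D, F) = -10 + 5*F/2 (n(D, F) = -5*(2 - F/2) = -10 + 5*F/2)
Y(P) = 3 + P² + P*(-10 + 5*P/2) (Y(P) = (P² + (-10 + 5*P/2)*P) + 3 = (P² + P*(-10 + 5*P/2)) + 3 = 3 + P² + P*(-10 + 5*P/2))
J(V) = 8 + V
k(U, v) = 8 (k(U, v) = -4*(-5 + 3) = -4*(-2) = 8)
k(Y(1), J(0))/(-291) = 8/(-291) = 8*(-1/291) = -8/291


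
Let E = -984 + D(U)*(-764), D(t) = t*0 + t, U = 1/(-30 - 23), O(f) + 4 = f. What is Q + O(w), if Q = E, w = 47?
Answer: -49109/53 ≈ -926.58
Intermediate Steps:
O(f) = -4 + f
U = -1/53 (U = 1/(-53) = -1/53 ≈ -0.018868)
D(t) = t (D(t) = 0 + t = t)
E = -51388/53 (E = -984 - 1/53*(-764) = -984 + 764/53 = -51388/53 ≈ -969.58)
Q = -51388/53 ≈ -969.58
Q + O(w) = -51388/53 + (-4 + 47) = -51388/53 + 43 = -49109/53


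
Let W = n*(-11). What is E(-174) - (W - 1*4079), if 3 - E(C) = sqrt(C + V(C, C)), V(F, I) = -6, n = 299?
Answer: 7371 - 6*I*sqrt(5) ≈ 7371.0 - 13.416*I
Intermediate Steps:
W = -3289 (W = 299*(-11) = -3289)
E(C) = 3 - sqrt(-6 + C) (E(C) = 3 - sqrt(C - 6) = 3 - sqrt(-6 + C))
E(-174) - (W - 1*4079) = (3 - sqrt(-6 - 174)) - (-3289 - 1*4079) = (3 - sqrt(-180)) - (-3289 - 4079) = (3 - 6*I*sqrt(5)) - 1*(-7368) = (3 - 6*I*sqrt(5)) + 7368 = 7371 - 6*I*sqrt(5)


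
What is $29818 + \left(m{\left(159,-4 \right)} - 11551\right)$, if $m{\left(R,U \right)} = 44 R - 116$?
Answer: $25147$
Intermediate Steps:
$m{\left(R,U \right)} = -116 + 44 R$
$29818 + \left(m{\left(159,-4 \right)} - 11551\right) = 29818 + \left(\left(-116 + 44 \cdot 159\right) - 11551\right) = 29818 + \left(\left(-116 + 6996\right) - 11551\right) = 29818 + \left(6880 - 11551\right) = 29818 - 4671 = 25147$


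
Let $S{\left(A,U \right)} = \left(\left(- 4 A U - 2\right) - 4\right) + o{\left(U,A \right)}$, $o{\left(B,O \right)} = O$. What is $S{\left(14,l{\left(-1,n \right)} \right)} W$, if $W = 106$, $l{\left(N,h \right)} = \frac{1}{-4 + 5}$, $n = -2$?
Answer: $-5088$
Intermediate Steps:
$l{\left(N,h \right)} = 1$ ($l{\left(N,h \right)} = 1^{-1} = 1$)
$S{\left(A,U \right)} = -6 + A - 4 A U$ ($S{\left(A,U \right)} = \left(\left(- 4 A U - 2\right) - 4\right) + A = \left(\left(-2 - 4 A U\right) - 4\right) + A = \left(-6 - 4 A U\right) + A = -6 + A - 4 A U$)
$S{\left(14,l{\left(-1,n \right)} \right)} W = \left(-6 + 14 - 56 \cdot 1\right) 106 = \left(-6 + 14 - 56\right) 106 = \left(-48\right) 106 = -5088$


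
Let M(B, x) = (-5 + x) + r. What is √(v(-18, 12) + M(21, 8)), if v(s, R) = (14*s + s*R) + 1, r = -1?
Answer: I*√465 ≈ 21.564*I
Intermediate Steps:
M(B, x) = -6 + x (M(B, x) = (-5 + x) - 1 = -6 + x)
v(s, R) = 1 + 14*s + R*s (v(s, R) = (14*s + R*s) + 1 = 1 + 14*s + R*s)
√(v(-18, 12) + M(21, 8)) = √((1 + 14*(-18) + 12*(-18)) + (-6 + 8)) = √((1 - 252 - 216) + 2) = √(-467 + 2) = √(-465) = I*√465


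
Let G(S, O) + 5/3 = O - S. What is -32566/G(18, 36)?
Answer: -97698/49 ≈ -1993.8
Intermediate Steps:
G(S, O) = -5/3 + O - S (G(S, O) = -5/3 + (O - S) = -5/3 + O - S)
-32566/G(18, 36) = -32566/(-5/3 + 36 - 1*18) = -32566/(-5/3 + 36 - 18) = -32566/49/3 = -32566*3/49 = -97698/49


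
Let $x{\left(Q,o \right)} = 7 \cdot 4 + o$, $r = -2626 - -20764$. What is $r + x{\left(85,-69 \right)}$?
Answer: $18097$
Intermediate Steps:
$r = 18138$ ($r = -2626 + 20764 = 18138$)
$x{\left(Q,o \right)} = 28 + o$
$r + x{\left(85,-69 \right)} = 18138 + \left(28 - 69\right) = 18138 - 41 = 18097$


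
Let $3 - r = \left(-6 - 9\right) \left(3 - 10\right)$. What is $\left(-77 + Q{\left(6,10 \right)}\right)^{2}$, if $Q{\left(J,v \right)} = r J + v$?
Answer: $461041$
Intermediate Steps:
$r = -102$ ($r = 3 - \left(-6 - 9\right) \left(3 - 10\right) = 3 - \left(-15\right) \left(-7\right) = 3 - 105 = -102$)
$Q{\left(J,v \right)} = v - 102 J$ ($Q{\left(J,v \right)} = - 102 J + v = v - 102 J$)
$\left(-77 + Q{\left(6,10 \right)}\right)^{2} = \left(-77 + \left(10 - 612\right)\right)^{2} = \left(-77 - 602\right)^{2} = \left(-679\right)^{2} = 461041$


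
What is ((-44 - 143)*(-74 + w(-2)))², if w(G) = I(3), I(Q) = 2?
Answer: 181279296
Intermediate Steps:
w(G) = 2
((-44 - 143)*(-74 + w(-2)))² = ((-44 - 143)*(-74 + 2))² = (-187*(-72))² = 13464² = 181279296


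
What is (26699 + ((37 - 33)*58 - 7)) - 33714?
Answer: -6790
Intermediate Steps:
(26699 + ((37 - 33)*58 - 7)) - 33714 = (26699 + (4*58 - 7)) - 33714 = (26699 + (232 - 7)) - 33714 = (26699 + 225) - 33714 = 26924 - 33714 = -6790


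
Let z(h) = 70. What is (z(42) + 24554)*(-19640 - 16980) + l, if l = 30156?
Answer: -901700724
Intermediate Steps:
(z(42) + 24554)*(-19640 - 16980) + l = (70 + 24554)*(-19640 - 16980) + 30156 = 24624*(-36620) + 30156 = -901730880 + 30156 = -901700724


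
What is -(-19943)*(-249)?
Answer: -4965807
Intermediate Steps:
-(-19943)*(-249) = -19943*249 = -4965807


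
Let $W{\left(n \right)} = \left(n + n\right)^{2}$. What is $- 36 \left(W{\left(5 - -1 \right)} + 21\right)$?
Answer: $-5940$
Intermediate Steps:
$W{\left(n \right)} = 4 n^{2}$ ($W{\left(n \right)} = \left(2 n\right)^{2} = 4 n^{2}$)
$- 36 \left(W{\left(5 - -1 \right)} + 21\right) = - 36 \left(4 \left(5 - -1\right)^{2} + 21\right) = - 36 \left(4 \left(5 + 1\right)^{2} + 21\right) = - 36 \left(4 \cdot 6^{2} + 21\right) = - 36 \left(4 \cdot 36 + 21\right) = - 36 \left(144 + 21\right) = \left(-36\right) 165 = -5940$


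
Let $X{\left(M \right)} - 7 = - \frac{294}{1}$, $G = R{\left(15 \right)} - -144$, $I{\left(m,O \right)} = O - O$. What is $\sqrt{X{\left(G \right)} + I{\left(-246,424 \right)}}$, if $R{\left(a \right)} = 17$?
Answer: $i \sqrt{287} \approx 16.941 i$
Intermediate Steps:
$I{\left(m,O \right)} = 0$
$G = 161$ ($G = 17 - -144 = 17 + 144 = 161$)
$X{\left(M \right)} = -287$ ($X{\left(M \right)} = 7 - \frac{294}{1} = 7 - 294 = -287$)
$\sqrt{X{\left(G \right)} + I{\left(-246,424 \right)}} = \sqrt{-287 + 0} = \sqrt{-287} = i \sqrt{287}$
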